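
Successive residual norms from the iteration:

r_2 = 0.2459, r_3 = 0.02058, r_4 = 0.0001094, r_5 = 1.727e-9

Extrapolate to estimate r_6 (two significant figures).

1.3e-19

First estimate the order: p ≈ ln(r_5/r_4) / ln(r_4/r_3) = ln(1.727e-9/0.0001094)/ln(0.0001094/0.02058) = ln(1.57861e-05)/ln(0.00531584) ≈ 2.1112.
Then r_6 ≈ r_5·(r_5/r_4)^p = 1.727e-9·(1.57861e-05)^2.1112 = 1.727e-9·7.28782e-11 ≈ 1.259e-19.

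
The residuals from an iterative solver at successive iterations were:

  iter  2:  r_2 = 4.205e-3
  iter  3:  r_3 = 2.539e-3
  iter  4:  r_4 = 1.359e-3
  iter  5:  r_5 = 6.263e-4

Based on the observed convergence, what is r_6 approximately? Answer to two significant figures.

First estimate the order: p ≈ ln(r_5/r_4) / ln(r_4/r_3) = ln(6.263e-4/1.359e-3)/ln(1.359e-3/2.539e-3) = ln(0.460854)/ln(0.53525) ≈ 1.2394.
Then r_6 ≈ r_5·(r_5/r_4)^p = 6.263e-4·(0.460854)^1.2394 = 6.263e-4·0.382843 ≈ 0.0002398.

2.4e-4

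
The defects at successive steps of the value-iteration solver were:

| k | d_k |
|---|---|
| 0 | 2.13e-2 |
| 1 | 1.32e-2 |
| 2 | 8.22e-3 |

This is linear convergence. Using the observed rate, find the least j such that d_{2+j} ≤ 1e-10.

39

Rate ρ ≈ d_2/d_1 = 8.22e-3/1.32e-2 = 0.6227.
After j more steps, d_{2+j} ≈ 8.22e-3·ρ^j; need ρ^j ≤ 1e-10/8.22e-3 = 1.21655e-08.
j ≥ ln(1.21655e-08)/ln(0.6227) = -18.2247/-0.47369 = 38.474.
So 39 more iterations are needed.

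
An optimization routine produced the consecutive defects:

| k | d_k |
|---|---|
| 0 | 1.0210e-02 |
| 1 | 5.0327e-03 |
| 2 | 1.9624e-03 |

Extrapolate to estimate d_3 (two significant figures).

First estimate the order: p ≈ ln(d_2/d_1) / ln(d_1/d_0) = ln(1.9624e-03/5.0327e-03)/ln(5.0327e-03/1.0210e-02) = ln(0.38993)/ln(0.492919) ≈ 1.3313.
Then d_3 ≈ d_2·(d_2/d_1)^p = 1.9624e-03·(0.38993)^1.3313 = 1.9624e-03·0.285417 ≈ 0.0005601.

5.6e-4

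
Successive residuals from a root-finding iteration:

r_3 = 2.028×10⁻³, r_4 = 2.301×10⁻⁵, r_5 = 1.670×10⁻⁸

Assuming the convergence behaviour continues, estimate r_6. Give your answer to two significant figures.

First estimate the order: p ≈ ln(r_5/r_4) / ln(r_4/r_3) = ln(1.670×10⁻⁸/2.301×10⁻⁵)/ln(2.301×10⁻⁵/2.028×10⁻³) = ln(0.000725771)/ln(0.0113462) ≈ 1.6139.
Then r_6 ≈ r_5·(r_5/r_4)^p = 1.670×10⁻⁸·(0.000725771)^1.6139 = 1.670×10⁻⁸·8.58311e-06 ≈ 1.433e-13.

1.4e-13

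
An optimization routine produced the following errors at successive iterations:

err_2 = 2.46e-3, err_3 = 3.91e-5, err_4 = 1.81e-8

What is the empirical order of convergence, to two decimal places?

p ≈ ln(err_4/err_3) / ln(err_3/err_2)
  = ln(1.81e-8/3.91e-5) / ln(3.91e-5/2.46e-3)
  = ln(0.000462916) / ln(0.0158943)
  = -7.67796 / -4.14179 ≈ 1.85378

1.85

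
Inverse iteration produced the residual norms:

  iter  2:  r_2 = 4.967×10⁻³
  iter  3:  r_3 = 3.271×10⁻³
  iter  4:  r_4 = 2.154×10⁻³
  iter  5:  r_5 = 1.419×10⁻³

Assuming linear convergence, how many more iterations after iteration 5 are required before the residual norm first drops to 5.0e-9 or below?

31

Rate ρ ≈ r_5/r_4 = 1.419×10⁻³/2.154×10⁻³ = 0.6588.
After j more steps, r_{5+j} ≈ 1.419×10⁻³·ρ^j; need ρ^j ≤ 5.0e-9/1.419×10⁻³ = 3.52361e-06.
j ≥ ln(3.52361e-06)/ln(0.6588) = -12.5560/-0.41734 = 30.086.
So 31 more iterations are needed.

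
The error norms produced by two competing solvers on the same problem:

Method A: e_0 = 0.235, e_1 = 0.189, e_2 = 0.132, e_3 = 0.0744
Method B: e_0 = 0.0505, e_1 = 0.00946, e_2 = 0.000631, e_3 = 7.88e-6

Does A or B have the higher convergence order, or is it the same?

same

Method A: p ≈ ln(0.0744/0.132)/ln(0.132/0.189) ≈ 1.60.
Method B: p ≈ ln(7.88e-6/0.000631)/ln(0.000631/0.00946) ≈ 1.62.
Both orders ≈ 1.6 — effectively the same.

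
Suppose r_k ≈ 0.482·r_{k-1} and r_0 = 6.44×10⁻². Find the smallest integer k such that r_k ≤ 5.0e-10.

26

After k steps, r_k ≈ 6.44×10⁻²·0.482^k.
Need 0.482^k ≤ 5.0e-10/6.44×10⁻² = 7.76398e-09.
k ≥ ln(7.76398e-09)/ln(0.482) = -18.6738/-0.72981 = 25.587.
Smallest integer k = 26.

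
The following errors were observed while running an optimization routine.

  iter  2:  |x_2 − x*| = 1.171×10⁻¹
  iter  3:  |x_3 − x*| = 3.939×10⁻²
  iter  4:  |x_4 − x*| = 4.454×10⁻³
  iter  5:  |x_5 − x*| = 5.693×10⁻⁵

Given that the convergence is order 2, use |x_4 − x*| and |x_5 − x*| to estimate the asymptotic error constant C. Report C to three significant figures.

2.87

C ≈ |x_5 − x*| / |x_4 − x*|^2
  = 5.693×10⁻⁵ / (4.454×10⁻³)^2
  = 5.693×10⁻⁵ / 1.98381e-05 ≈ 2.8697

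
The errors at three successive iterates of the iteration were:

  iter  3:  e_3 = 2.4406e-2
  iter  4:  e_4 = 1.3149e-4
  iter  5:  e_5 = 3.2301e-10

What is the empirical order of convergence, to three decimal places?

2.473

p ≈ ln(e_5/e_4) / ln(e_4/e_3)
  = ln(3.2301e-10/1.3149e-4) / ln(1.3149e-4/2.4406e-2)
  = ln(2.45654e-06) / ln(0.00538761)
  = -12.916757 / -5.223653 ≈ 2.472744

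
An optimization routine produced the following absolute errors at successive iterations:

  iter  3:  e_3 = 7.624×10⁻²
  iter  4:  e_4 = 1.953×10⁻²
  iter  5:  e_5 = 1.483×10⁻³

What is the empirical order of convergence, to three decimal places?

1.893

p ≈ ln(e_5/e_4) / ln(e_4/e_3)
  = ln(1.483×10⁻³/1.953×10⁻²) / ln(1.953×10⁻²/7.624×10⁻²)
  = ln(0.0759345) / ln(0.256165)
  = -2.577884 / -1.361934 ≈ 1.892811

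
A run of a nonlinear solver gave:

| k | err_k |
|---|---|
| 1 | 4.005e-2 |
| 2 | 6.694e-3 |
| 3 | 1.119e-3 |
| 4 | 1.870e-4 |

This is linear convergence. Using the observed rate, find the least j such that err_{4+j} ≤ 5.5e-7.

Rate ρ ≈ err_4/err_3 = 1.870e-4/1.119e-3 = 0.1671.
After j more steps, err_{4+j} ≈ 1.870e-4·ρ^j; need ρ^j ≤ 5.5e-7/1.870e-4 = 0.00294118.
j ≥ ln(0.00294118)/ln(0.1671) = -5.8289/-1.78916 = 3.258.
So 4 more iterations are needed.

4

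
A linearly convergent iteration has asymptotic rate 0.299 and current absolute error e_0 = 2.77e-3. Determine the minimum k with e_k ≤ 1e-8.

After k steps, e_k ≈ 2.77e-3·0.299^k.
Need 0.299^k ≤ 1e-8/2.77e-3 = 3.61011e-06.
k ≥ ln(3.61011e-06)/ln(0.299) = -12.5318/-1.20731 = 10.380.
Smallest integer k = 11.

11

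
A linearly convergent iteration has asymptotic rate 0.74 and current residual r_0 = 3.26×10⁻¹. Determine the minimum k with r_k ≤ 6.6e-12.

After k steps, r_k ≈ 3.26×10⁻¹·0.74^k.
Need 0.74^k ≤ 6.6e-12/3.26×10⁻¹ = 2.02454e-11.
k ≥ ln(2.02454e-11)/ln(0.74) = -24.6231/-0.30111 = 81.774.
Smallest integer k = 82.

82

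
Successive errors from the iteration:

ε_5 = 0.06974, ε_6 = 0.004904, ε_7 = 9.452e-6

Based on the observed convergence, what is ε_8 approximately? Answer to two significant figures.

3.8e-12

First estimate the order: p ≈ ln(ε_7/ε_6) / ln(ε_6/ε_5) = ln(9.452e-6/0.004904)/ln(0.004904/0.06974) = ln(0.00192741)/ln(0.0703183) ≈ 2.3549.
Then ε_8 ≈ ε_7·(ε_7/ε_6)^p = 9.452e-6·(0.00192741)^2.3549 = 9.452e-6·4.04004e-07 ≈ 3.819e-12.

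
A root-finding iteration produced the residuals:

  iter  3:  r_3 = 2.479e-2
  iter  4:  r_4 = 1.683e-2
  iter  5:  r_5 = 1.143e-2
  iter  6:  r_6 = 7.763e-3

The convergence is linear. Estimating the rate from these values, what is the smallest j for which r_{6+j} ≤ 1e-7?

Rate ρ ≈ r_6/r_5 = 7.763e-3/1.143e-2 = 0.6792.
After j more steps, r_{6+j} ≈ 7.763e-3·ρ^j; need ρ^j ≤ 1e-7/7.763e-3 = 1.28816e-05.
j ≥ ln(1.28816e-05)/ln(0.6792) = -11.2597/-0.38684 = 29.107.
So 30 more iterations are needed.

30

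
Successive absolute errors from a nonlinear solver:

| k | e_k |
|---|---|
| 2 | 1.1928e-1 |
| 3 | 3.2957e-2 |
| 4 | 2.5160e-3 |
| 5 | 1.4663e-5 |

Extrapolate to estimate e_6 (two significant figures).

5.0e-10

First estimate the order: p ≈ ln(e_5/e_4) / ln(e_4/e_3) = ln(1.4663e-5/2.5160e-3)/ln(2.5160e-3/3.2957e-2) = ln(0.0058279)/ln(0.0763419) ≈ 2.0000.
Then e_6 ≈ e_5·(e_5/e_4)^p = 1.4663e-5·(0.0058279)^2.0000 = 1.4663e-5·3.39644e-05 ≈ 4.98e-10.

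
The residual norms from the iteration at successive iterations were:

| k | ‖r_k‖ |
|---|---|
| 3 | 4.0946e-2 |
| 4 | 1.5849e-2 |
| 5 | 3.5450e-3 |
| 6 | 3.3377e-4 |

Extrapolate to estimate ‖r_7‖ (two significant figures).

First estimate the order: p ≈ ln(‖r_6‖/‖r_5‖) / ln(‖r_5‖/‖r_4‖) = ln(3.3377e-4/3.5450e-3)/ln(3.5450e-3/1.5849e-2) = ln(0.0941523)/ln(0.223673) ≈ 1.5778.
Then ‖r_7‖ ≈ ‖r_6‖·(‖r_6‖/‖r_5‖)^p = 3.3377e-4·(0.0941523)^1.5778 = 3.3377e-4·0.0240387 ≈ 8.023e-06.

8.0e-6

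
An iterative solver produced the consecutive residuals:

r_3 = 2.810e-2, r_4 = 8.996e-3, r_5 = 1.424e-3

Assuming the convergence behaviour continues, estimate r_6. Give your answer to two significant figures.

First estimate the order: p ≈ ln(r_5/r_4) / ln(r_4/r_3) = ln(1.424e-3/8.996e-3)/ln(8.996e-3/2.810e-2) = ln(0.158293)/ln(0.320142) ≈ 1.6184.
Then r_6 ≈ r_5·(r_5/r_4)^p = 1.424e-3·(0.158293)^1.6184 = 1.424e-3·0.0506301 ≈ 7.21e-05.

7.2e-5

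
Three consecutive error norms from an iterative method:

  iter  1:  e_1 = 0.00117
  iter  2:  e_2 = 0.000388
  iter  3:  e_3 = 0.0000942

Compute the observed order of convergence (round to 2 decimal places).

p ≈ ln(e_3/e_2) / ln(e_2/e_1)
  = ln(0.0000942/0.000388) / ln(0.000388/0.00117)
  = ln(0.242784) / ln(0.331624)
  = -1.41558 / -1.10375 ≈ 1.28252

1.28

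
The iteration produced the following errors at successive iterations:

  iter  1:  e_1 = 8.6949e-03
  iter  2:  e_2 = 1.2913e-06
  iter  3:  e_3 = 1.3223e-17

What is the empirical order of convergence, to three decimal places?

2.871

p ≈ ln(e_3/e_2) / ln(e_2/e_1)
  = ln(1.3223e-17/1.2913e-06) / ln(1.2913e-06/8.6949e-03)
  = ln(1.02401e-11) / ln(0.000148512)
  = -25.304710 / -8.814845 ≈ 2.870693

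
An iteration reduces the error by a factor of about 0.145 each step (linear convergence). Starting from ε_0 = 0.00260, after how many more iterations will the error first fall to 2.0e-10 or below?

9

After k steps, ε_k ≈ 0.00260·0.145^k.
Need 0.145^k ≤ 2.0e-10/0.00260 = 7.69231e-08.
k ≥ ln(7.69231e-08)/ln(0.145) = -16.3805/-1.93102 = 8.483.
Smallest integer k = 9.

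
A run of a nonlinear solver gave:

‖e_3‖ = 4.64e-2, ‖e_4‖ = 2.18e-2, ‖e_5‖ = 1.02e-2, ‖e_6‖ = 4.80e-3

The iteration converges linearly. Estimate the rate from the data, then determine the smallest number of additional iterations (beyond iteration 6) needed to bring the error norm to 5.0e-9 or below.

Rate ρ ≈ ‖e_6‖/‖e_5‖ = 4.80e-3/1.02e-2 = 0.4706.
After j more steps, ‖e_{6+j}‖ ≈ 4.80e-3·ρ^j; need ρ^j ≤ 5.0e-9/4.80e-3 = 1.04167e-06.
j ≥ ln(1.04167e-06)/ln(0.4706) = -13.7747/-0.75375 = 18.275.
So 19 more iterations are needed.

19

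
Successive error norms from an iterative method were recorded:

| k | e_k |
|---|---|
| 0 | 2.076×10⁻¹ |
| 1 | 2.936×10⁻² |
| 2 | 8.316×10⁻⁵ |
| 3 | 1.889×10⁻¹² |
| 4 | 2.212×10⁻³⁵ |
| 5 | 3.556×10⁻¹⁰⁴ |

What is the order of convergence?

3

Consecutive ratios: e_5/e_4 = 3.556×10⁻¹⁰⁴/2.212×10⁻³⁵ = 1.60759e-69, e_4/e_3 = 2.212×10⁻³⁵/1.889×10⁻¹² = 1.17099e-23.
p ≈ ln(1.60759e-69)/ln(1.17099e-23) = -158.4036/-52.8016 ≈ 3.00.
So the convergence is cubic (order 3).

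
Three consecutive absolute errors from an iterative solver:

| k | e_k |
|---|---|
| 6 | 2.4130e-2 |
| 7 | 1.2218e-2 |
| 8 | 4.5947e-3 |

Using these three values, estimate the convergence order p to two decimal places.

p ≈ ln(e_8/e_7) / ln(e_7/e_6)
  = ln(4.5947e-3/1.2218e-2) / ln(1.2218e-2/2.4130e-2)
  = ln(0.37606) / ln(0.506341)
  = -0.97801 / -0.68054 ≈ 1.43711

1.44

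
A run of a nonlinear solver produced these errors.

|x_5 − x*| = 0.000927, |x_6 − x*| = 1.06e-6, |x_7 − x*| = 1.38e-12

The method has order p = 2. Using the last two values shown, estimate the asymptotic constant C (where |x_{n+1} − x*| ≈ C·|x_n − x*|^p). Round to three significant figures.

C ≈ |x_7 − x*| / |x_6 − x*|^2
  = 1.38e-12 / (1.06e-6)^2
  = 1.38e-12 / 1.1236e-12 ≈ 1.2282

1.23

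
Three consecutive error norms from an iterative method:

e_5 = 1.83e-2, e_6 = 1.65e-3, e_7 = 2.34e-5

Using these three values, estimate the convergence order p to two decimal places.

1.77

p ≈ ln(e_7/e_6) / ln(e_6/e_5)
  = ln(2.34e-5/1.65e-3) / ln(1.65e-3/1.83e-2)
  = ln(0.0141818) / ln(0.0901639)
  = -4.25580 / -2.40613 ≈ 1.76873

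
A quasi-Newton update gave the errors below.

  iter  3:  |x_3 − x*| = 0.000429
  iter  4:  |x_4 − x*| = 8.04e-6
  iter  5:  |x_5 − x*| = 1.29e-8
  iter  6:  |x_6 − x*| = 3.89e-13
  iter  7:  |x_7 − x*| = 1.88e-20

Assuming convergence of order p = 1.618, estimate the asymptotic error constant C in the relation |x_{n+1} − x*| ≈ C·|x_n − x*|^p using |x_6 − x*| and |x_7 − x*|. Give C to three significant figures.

2.26

C ≈ |x_7 − x*| / |x_6 − x*|^1.618
  = 1.88e-20 / (3.89e-13)^1.618
  = 1.88e-20 / 8.32796e-21 ≈ 2.2575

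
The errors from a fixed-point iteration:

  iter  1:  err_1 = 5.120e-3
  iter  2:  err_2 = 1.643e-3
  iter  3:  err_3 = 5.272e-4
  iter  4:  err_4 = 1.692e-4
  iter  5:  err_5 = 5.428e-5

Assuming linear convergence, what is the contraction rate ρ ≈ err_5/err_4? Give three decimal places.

0.321

ρ ≈ err_5/err_4 = 5.428e-5/1.692e-4 = 0.32080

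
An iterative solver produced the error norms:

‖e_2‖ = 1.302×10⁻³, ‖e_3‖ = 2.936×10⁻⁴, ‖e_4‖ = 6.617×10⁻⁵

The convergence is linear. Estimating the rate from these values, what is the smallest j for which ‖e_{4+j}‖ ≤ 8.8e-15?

16

Rate ρ ≈ ‖e_4‖/‖e_3‖ = 6.617×10⁻⁵/2.936×10⁻⁴ = 0.2254.
After j more steps, ‖e_{4+j}‖ ≈ 6.617×10⁻⁵·ρ^j; need ρ^j ≤ 8.8e-15/6.617×10⁻⁵ = 1.32991e-10.
j ≥ ln(1.32991e-10)/ln(0.2254) = -22.7407/-1.48988 = 15.263.
So 16 more iterations are needed.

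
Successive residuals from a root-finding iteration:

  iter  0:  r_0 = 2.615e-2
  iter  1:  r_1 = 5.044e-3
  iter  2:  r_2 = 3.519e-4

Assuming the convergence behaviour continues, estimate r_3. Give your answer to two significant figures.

4.7e-6

First estimate the order: p ≈ ln(r_2/r_1) / ln(r_1/r_0) = ln(3.519e-4/5.044e-3)/ln(5.044e-3/2.615e-2) = ln(0.0697661)/ln(0.192887) ≈ 1.6180.
Then r_3 ≈ r_2·(r_2/r_1)^p = 3.519e-4·(0.0697661)^1.6180 = 3.519e-4·0.0134591 ≈ 4.736e-06.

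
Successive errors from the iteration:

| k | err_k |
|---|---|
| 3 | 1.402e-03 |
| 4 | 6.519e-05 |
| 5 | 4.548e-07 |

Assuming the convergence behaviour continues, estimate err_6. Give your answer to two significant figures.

1.5e-10

First estimate the order: p ≈ ln(err_5/err_4) / ln(err_4/err_3) = ln(4.548e-07/6.519e-05)/ln(6.519e-05/1.402e-03) = ln(0.00697653)/ln(0.0464979) ≈ 1.6182.
Then err_6 ≈ err_5·(err_5/err_4)^p = 4.548e-07·(0.00697653)^1.6182 = 4.548e-07·0.000324024 ≈ 1.474e-10.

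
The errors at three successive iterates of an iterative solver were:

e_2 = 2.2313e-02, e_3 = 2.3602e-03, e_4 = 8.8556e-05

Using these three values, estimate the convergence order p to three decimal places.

1.461

p ≈ ln(e_4/e_3) / ln(e_3/e_2)
  = ln(8.8556e-05/2.3602e-03) / ln(2.3602e-03/2.2313e-02)
  = ln(0.0375205) / ln(0.105777)
  = -3.282868 / -2.246422 ≈ 1.461376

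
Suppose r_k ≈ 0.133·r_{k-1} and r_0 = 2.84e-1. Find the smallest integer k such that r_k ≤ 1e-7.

After k steps, r_k ≈ 2.84e-1·0.133^k.
Need 0.133^k ≤ 1e-7/2.84e-1 = 3.52113e-07.
k ≥ ln(3.52113e-07)/ln(0.133) = -14.8593/-2.01741 = 7.366.
Smallest integer k = 8.

8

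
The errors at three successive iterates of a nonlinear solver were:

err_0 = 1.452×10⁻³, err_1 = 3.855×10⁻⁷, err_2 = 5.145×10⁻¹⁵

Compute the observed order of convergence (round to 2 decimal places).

2.20

p ≈ ln(err_2/err_1) / ln(err_1/err_0)
  = ln(5.145×10⁻¹⁵/3.855×10⁻⁷) / ln(3.855×10⁻⁷/1.452×10⁻³)
  = ln(1.33463e-08) / ln(0.000265496)
  = -18.13203 / -8.23391 ≈ 2.20212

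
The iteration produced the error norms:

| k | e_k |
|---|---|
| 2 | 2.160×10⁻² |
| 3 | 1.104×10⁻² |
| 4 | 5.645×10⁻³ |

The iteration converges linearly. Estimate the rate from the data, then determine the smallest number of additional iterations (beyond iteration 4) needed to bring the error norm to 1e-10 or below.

Rate ρ ≈ e_4/e_3 = 5.645×10⁻³/1.104×10⁻² = 0.5113.
After j more steps, e_{4+j} ≈ 5.645×10⁻³·ρ^j; need ρ^j ≤ 1e-10/5.645×10⁻³ = 1.77148e-08.
j ≥ ln(1.77148e-08)/ln(0.5113) = -17.8489/-0.67080 = 26.608.
So 27 more iterations are needed.

27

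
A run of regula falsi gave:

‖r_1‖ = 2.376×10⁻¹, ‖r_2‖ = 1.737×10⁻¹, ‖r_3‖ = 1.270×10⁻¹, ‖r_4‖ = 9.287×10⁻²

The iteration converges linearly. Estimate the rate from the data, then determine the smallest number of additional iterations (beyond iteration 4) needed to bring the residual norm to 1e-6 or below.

Rate ρ ≈ ‖r_4‖/‖r_3‖ = 9.287×10⁻²/1.270×10⁻¹ = 0.7313.
After j more steps, ‖r_{4+j}‖ ≈ 9.287×10⁻²·ρ^j; need ρ^j ≤ 1e-6/9.287×10⁻² = 1.07677e-05.
j ≥ ln(1.07677e-05)/ln(0.7313) = -11.4390/-0.31293 = 36.555.
So 37 more iterations are needed.

37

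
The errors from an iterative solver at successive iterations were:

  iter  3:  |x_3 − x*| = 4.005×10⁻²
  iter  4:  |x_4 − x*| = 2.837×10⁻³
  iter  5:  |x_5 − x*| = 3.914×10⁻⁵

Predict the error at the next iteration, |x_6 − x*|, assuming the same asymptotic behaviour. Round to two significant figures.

3.8e-8

First estimate the order: p ≈ ln(|x_5 − x*|/|x_4 − x*|) / ln(|x_4 − x*|/|x_3 − x*|) = ln(3.914×10⁻⁵/2.837×10⁻³)/ln(2.837×10⁻³/4.005×10⁻²) = ln(0.0137963)/ln(0.0708365) ≈ 1.6180.
Then |x_6 − x*| ≈ |x_5 − x*|·(|x_5 − x*|/|x_4 − x*|)^p = 3.914×10⁻⁵·(0.0137963)^1.6180 = 3.914×10⁻⁵·0.000977543 ≈ 3.826e-08.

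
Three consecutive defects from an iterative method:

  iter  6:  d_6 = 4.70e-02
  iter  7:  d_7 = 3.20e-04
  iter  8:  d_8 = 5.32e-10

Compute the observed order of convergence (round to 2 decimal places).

2.67

p ≈ ln(d_8/d_7) / ln(d_7/d_6)
  = ln(5.32e-10/3.20e-04) / ln(3.20e-04/4.70e-02)
  = ln(1.6625e-06) / ln(0.00680851)
  = -13.30719 / -4.98958 ≈ 2.66700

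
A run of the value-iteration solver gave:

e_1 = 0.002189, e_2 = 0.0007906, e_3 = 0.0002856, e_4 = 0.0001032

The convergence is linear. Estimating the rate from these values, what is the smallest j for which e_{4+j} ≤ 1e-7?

7

Rate ρ ≈ e_4/e_3 = 0.0001032/0.0002856 = 0.3613.
After j more steps, e_{4+j} ≈ 0.0001032·ρ^j; need ρ^j ≤ 1e-7/0.0001032 = 0.000968992.
j ≥ ln(0.000968992)/ln(0.3613) = -6.9393/-1.01805 = 6.816.
So 7 more iterations are needed.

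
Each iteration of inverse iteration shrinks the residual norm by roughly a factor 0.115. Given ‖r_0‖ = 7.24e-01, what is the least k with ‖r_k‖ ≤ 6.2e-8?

After k steps, ‖r_k‖ ≈ 7.24e-01·0.115^k.
Need 0.115^k ≤ 6.2e-8/7.24e-01 = 8.56354e-08.
k ≥ ln(8.56354e-08)/ln(0.115) = -16.2732/-2.16282 = 7.524.
Smallest integer k = 8.

8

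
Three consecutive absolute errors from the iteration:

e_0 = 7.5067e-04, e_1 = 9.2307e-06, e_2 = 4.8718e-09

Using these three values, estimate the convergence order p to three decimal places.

p ≈ ln(e_2/e_1) / ln(e_1/e_0)
  = ln(4.8718e-09/9.2307e-06) / ln(9.2307e-06/7.5067e-04)
  = ln(0.000527782) / ln(0.0122966)
  = -7.546827 / -4.398432 ≈ 1.715799

1.716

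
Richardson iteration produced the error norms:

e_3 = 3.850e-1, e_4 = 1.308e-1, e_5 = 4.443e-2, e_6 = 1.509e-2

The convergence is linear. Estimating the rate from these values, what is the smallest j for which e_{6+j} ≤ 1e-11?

Rate ρ ≈ e_6/e_5 = 1.509e-2/4.443e-2 = 0.3396.
After j more steps, e_{6+j} ≈ 1.509e-2·ρ^j; need ρ^j ≤ 1e-11/1.509e-2 = 6.62691e-10.
j ≥ ln(6.62691e-10)/ln(0.3396) = -21.1347/-1.07999 = 19.569.
So 20 more iterations are needed.

20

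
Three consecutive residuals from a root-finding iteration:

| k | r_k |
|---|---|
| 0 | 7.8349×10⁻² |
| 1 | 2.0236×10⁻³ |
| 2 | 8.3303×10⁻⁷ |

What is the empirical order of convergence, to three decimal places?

p ≈ ln(r_2/r_1) / ln(r_1/r_0)
  = ln(8.3303×10⁻⁷/2.0236×10⁻³) / ln(2.0236×10⁻³/7.8349×10⁻²)
  = ln(0.000411657) / ln(0.025828)
  = -7.795320 / -3.656296 ≈ 2.132027

2.132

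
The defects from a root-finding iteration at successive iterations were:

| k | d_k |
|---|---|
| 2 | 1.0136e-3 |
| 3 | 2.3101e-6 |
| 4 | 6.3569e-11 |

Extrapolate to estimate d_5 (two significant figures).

First estimate the order: p ≈ ln(d_4/d_3) / ln(d_3/d_2) = ln(6.3569e-11/2.3101e-6)/ln(2.3101e-6/1.0136e-3) = ln(2.75179e-05)/ln(0.0022791) ≈ 1.7260.
Then d_5 ≈ d_4·(d_4/d_3)^p = 6.3569e-11·(2.75179e-05)^1.7260 = 6.3569e-11·1.34517e-08 ≈ 8.551e-19.

8.6e-19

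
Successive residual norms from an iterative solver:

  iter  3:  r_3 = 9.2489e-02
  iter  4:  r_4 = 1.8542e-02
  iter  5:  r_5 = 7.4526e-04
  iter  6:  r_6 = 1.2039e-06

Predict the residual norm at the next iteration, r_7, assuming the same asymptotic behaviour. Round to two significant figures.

3.1e-12

First estimate the order: p ≈ ln(r_6/r_5) / ln(r_5/r_4) = ln(1.2039e-06/7.4526e-04)/ln(7.4526e-04/1.8542e-02) = ln(0.00161541)/ln(0.0401931) ≈ 2.0000.
Then r_7 ≈ r_6·(r_6/r_5)^p = 1.2039e-06·(0.00161541)^2.0000 = 1.2039e-06·2.60955e-06 ≈ 3.142e-12.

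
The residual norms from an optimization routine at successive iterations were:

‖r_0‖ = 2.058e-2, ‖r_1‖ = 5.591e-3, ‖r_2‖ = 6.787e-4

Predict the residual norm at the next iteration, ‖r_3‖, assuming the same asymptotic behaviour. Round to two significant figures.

2.2e-5

First estimate the order: p ≈ ln(‖r_2‖/‖r_1‖) / ln(‖r_1‖/‖r_0‖) = ln(6.787e-4/5.591e-3)/ln(5.591e-3/2.058e-2) = ln(0.121392)/ln(0.271672) ≈ 1.6182.
Then ‖r_3‖ ≈ ‖r_2‖·(‖r_2‖/‖r_1‖)^p = 6.787e-4·(0.121392)^1.6182 = 6.787e-4·0.0329637 ≈ 2.237e-05.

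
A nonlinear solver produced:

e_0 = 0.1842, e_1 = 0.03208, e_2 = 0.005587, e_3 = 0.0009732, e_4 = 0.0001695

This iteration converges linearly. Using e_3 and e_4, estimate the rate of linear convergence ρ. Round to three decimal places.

ρ ≈ e_4/e_3 = 0.0001695/0.0009732 = 0.17417

0.174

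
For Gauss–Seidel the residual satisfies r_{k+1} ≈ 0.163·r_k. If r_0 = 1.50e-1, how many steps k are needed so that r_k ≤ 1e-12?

After k steps, r_k ≈ 1.50e-1·0.163^k.
Need 0.163^k ≤ 1e-12/1.50e-1 = 6.66667e-12.
k ≥ ln(6.66667e-12)/ln(0.163) = -25.7339/-1.81401 = 14.186.
Smallest integer k = 15.

15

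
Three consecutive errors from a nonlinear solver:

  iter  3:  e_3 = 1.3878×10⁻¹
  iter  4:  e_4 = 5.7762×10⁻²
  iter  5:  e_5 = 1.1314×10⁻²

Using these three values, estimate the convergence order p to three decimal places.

p ≈ ln(e_5/e_4) / ln(e_4/e_3)
  = ln(1.1314×10⁻²/5.7762×10⁻²) / ln(5.7762×10⁻²/1.3878×10⁻¹)
  = ln(0.195873) / ln(0.416213)
  = -1.630289 / -0.876558 ≈ 1.859876

1.860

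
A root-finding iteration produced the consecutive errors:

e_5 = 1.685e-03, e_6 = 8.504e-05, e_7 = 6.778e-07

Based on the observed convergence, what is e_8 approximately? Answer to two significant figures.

2.7e-10

First estimate the order: p ≈ ln(e_7/e_6) / ln(e_6/e_5) = ln(6.778e-07/8.504e-05)/ln(8.504e-05/1.685e-03) = ln(0.00797037)/ln(0.0504688) ≈ 1.6180.
Then e_8 ≈ e_7·(e_7/e_6)^p = 6.778e-07·(0.00797037)^1.6180 = 6.778e-07·0.000402339 ≈ 2.727e-10.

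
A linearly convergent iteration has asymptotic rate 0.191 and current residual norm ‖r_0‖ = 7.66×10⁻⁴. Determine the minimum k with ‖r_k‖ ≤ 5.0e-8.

6

After k steps, ‖r_k‖ ≈ 7.66×10⁻⁴·0.191^k.
Need 0.191^k ≤ 5.0e-8/7.66×10⁻⁴ = 6.52742e-05.
k ≥ ln(6.52742e-05)/ln(0.191) = -9.6369/-1.65548 = 5.821.
Smallest integer k = 6.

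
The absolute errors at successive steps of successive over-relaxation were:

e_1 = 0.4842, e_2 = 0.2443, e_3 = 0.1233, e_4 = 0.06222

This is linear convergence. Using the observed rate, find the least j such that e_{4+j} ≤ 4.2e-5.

Rate ρ ≈ e_4/e_3 = 0.06222/0.1233 = 0.5046.
After j more steps, e_{4+j} ≈ 0.06222·ρ^j; need ρ^j ≤ 4.2e-5/0.06222 = 0.000675024.
j ≥ ln(0.000675024)/ln(0.5046) = -7.3008/-0.68399 = 10.674.
So 11 more iterations are needed.

11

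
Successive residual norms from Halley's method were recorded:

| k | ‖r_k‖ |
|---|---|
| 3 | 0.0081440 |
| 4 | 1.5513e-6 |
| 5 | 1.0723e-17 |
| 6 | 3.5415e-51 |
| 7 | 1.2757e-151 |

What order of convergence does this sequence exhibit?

Consecutive ratios: ‖r_7‖/‖r_6‖ = 1.2757e-151/3.5415e-51 = 3.60215e-101, ‖r_6‖/‖r_5‖ = 3.5415e-51/1.0723e-17 = 3.30271e-34.
p ≈ ln(3.60215e-101)/ln(3.30271e-34) = -231.2796/-77.0931 ≈ 3.00.
So the convergence is cubic (order 3).

3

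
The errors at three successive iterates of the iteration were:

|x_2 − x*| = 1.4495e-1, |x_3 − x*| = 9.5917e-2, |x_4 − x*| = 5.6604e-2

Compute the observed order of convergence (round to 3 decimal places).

1.277

p ≈ ln(|x_4 − x*|/|x_3 − x*|) / ln(|x_3 − x*|/|x_2 − x*|)
  = ln(5.6604e-2/9.5917e-2) / ln(9.5917e-2/1.4495e-1)
  = ln(0.590135) / ln(0.661725)
  = -0.527404 / -0.412905 ≈ 1.277301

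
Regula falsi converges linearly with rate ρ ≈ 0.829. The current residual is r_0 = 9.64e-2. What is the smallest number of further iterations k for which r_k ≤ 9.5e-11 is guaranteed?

After k steps, r_k ≈ 9.64e-2·0.829^k.
Need 0.829^k ≤ 9.5e-11/9.64e-2 = 9.85477e-10.
k ≥ ln(9.85477e-10)/ln(0.829) = -20.7379/-0.18754 = 110.579.
Smallest integer k = 111.

111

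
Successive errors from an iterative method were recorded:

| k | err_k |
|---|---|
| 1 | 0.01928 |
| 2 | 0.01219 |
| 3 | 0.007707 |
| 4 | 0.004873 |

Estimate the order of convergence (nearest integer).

1

Consecutive ratios: err_4/err_3 = 0.004873/0.007707 = 0.632282, err_3/err_2 = 0.007707/0.01219 = 0.63224.
p ≈ ln(0.632282)/ln(0.63224) = -0.4584/-0.4585 ≈ 1.00.
So the convergence is linear (order 1).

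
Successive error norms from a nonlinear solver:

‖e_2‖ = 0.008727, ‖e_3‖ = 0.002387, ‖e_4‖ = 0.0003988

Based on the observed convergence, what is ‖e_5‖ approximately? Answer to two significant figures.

3.4e-5

First estimate the order: p ≈ ln(‖e_4‖/‖e_3‖) / ln(‖e_3‖/‖e_2‖) = ln(0.0003988/0.002387)/ln(0.002387/0.008727) = ln(0.167072)/ln(0.273519) ≈ 1.3802.
Then ‖e_5‖ ≈ ‖e_4‖·(‖e_4‖/‖e_3‖)^p = 0.0003988·(0.167072)^1.3802 = 0.0003988·0.0846158 ≈ 3.374e-05.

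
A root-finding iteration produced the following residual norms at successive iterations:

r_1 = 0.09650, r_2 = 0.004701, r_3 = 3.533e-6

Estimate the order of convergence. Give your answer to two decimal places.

2.38

p ≈ ln(r_3/r_2) / ln(r_2/r_1)
  = ln(3.533e-6/0.004701) / ln(0.004701/0.09650)
  = ln(0.000751542) / ln(0.048715)
  = -7.19338 / -3.02177 ≈ 2.38052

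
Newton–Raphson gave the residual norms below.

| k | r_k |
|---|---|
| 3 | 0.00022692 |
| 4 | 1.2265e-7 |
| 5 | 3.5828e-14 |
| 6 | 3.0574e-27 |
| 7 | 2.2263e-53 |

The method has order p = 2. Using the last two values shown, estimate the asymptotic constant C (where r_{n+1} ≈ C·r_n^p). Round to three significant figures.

2.38

C ≈ r_7 / r_6^2
  = 2.2263e-53 / (3.0574e-27)^2
  = 2.2263e-53 / 9.34769e-54 ≈ 2.3817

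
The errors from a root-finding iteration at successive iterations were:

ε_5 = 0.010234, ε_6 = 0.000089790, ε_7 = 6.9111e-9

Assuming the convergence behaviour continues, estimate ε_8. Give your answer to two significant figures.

4.1e-17

First estimate the order: p ≈ ln(ε_7/ε_6) / ln(ε_6/ε_5) = ln(6.9111e-9/0.000089790)/ln(0.000089790/0.010234) = ln(7.69696e-05)/ln(0.0087737) ≈ 2.0000.
Then ε_8 ≈ ε_7·(ε_7/ε_6)^p = 6.9111e-9·(7.69696e-05)^2.0000 = 6.9111e-9·5.92432e-09 ≈ 4.094e-17.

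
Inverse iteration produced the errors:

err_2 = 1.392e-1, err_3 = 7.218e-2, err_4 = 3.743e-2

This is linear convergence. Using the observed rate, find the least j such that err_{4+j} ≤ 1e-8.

Rate ρ ≈ err_4/err_3 = 3.743e-2/7.218e-2 = 0.5186.
After j more steps, err_{4+j} ≈ 3.743e-2·ρ^j; need ρ^j ≤ 1e-8/3.743e-2 = 2.67165e-07.
j ≥ ln(2.67165e-07)/ln(0.5186) = -15.1354/-0.65662 = 23.050.
So 24 more iterations are needed.

24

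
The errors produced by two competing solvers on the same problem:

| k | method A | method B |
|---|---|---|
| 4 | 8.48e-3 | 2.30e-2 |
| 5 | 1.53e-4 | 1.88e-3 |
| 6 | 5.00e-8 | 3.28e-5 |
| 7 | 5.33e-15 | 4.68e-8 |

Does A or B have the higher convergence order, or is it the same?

A

Method A: p ≈ ln(5.33e-15/5.00e-8)/ln(5.00e-8/1.53e-4) ≈ 2.00.
Method B: p ≈ ln(4.68e-8/3.28e-5)/ln(3.28e-5/1.88e-3) ≈ 1.62.
Method A has the higher order (≈2.0 vs ≈1.6).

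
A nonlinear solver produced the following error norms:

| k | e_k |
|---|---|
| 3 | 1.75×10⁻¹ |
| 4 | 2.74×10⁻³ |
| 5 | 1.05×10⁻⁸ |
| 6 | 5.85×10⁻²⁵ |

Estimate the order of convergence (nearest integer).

3

Consecutive ratios: e_6/e_5 = 5.85×10⁻²⁵/1.05×10⁻⁸ = 5.57143e-17, e_5/e_4 = 1.05×10⁻⁸/2.74×10⁻³ = 3.83212e-06.
p ≈ ln(5.57143e-17)/ln(3.83212e-06) = -37.4263/-12.4721 ≈ 3.00.
So the convergence is cubic (order 3).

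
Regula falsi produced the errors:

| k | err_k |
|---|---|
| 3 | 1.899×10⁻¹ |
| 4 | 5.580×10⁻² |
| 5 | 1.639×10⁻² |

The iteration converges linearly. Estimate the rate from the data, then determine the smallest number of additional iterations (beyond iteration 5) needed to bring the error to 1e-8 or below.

Rate ρ ≈ err_5/err_4 = 1.639×10⁻²/5.580×10⁻² = 0.2937.
After j more steps, err_{5+j} ≈ 1.639×10⁻²·ρ^j; need ρ^j ≤ 1e-8/1.639×10⁻² = 6.10128e-07.
j ≥ ln(6.10128e-07)/ln(0.2937) = -14.3096/-1.22520 = 11.679.
So 12 more iterations are needed.

12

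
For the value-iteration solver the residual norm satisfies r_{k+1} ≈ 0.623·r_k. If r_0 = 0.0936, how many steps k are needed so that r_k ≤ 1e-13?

59

After k steps, r_k ≈ 0.0936·0.623^k.
Need 0.623^k ≤ 1e-13/0.0936 = 1.06838e-12.
k ≥ ln(1.06838e-12)/ln(0.623) = -27.5649/-0.47321 = 58.251.
Smallest integer k = 59.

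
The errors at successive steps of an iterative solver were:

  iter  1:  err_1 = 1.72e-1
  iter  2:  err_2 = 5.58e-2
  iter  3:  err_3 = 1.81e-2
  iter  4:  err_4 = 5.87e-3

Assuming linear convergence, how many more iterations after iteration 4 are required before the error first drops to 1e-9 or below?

Rate ρ ≈ err_4/err_3 = 5.87e-3/1.81e-2 = 0.3243.
After j more steps, err_{4+j} ≈ 5.87e-3·ρ^j; need ρ^j ≤ 1e-9/5.87e-3 = 1.70358e-07.
j ≥ ln(1.70358e-07)/ln(0.3243) = -15.5854/-1.12609 = 13.840.
So 14 more iterations are needed.

14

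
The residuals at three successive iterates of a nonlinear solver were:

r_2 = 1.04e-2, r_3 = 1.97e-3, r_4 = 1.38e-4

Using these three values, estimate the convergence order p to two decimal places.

1.60

p ≈ ln(r_4/r_3) / ln(r_3/r_2)
  = ln(1.38e-4/1.97e-3) / ln(1.97e-3/1.04e-2)
  = ln(0.0700508) / ln(0.189423)
  = -2.65853 / -1.66377 ≈ 1.59790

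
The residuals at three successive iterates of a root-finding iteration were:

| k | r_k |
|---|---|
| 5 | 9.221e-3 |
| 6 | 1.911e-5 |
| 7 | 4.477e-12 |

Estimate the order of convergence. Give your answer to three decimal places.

2.471

p ≈ ln(r_7/r_6) / ln(r_6/r_5)
  = ln(4.477e-12/1.911e-5) / ln(1.911e-5/9.221e-3)
  = ln(2.34275e-07) / ln(0.00207244)
  = -15.266770 / -6.179029 ≈ 2.470739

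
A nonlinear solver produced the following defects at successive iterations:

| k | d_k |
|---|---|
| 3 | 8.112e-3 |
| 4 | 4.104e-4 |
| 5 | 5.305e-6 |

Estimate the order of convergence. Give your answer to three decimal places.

p ≈ ln(d_5/d_4) / ln(d_4/d_3)
  = ln(5.305e-6/4.104e-4) / ln(4.104e-4/8.112e-3)
  = ln(0.0129264) / ln(0.0505917)
  = -4.348484 / -2.983968 ≈ 1.457282

1.457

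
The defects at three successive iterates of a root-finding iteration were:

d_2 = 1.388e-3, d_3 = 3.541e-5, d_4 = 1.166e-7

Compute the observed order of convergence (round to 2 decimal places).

p ≈ ln(d_4/d_3) / ln(d_3/d_2)
  = ln(1.166e-7/3.541e-5) / ln(3.541e-5/1.388e-3)
  = ln(0.00329286) / ln(0.0255115)
  = -5.71600 / -3.66863 ≈ 1.55807

1.56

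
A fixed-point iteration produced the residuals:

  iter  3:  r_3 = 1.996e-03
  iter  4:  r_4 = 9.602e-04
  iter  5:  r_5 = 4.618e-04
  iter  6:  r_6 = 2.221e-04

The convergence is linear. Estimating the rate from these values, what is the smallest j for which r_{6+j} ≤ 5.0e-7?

9

Rate ρ ≈ r_6/r_5 = 2.221e-04/4.618e-04 = 0.4809.
After j more steps, r_{6+j} ≈ 2.221e-04·ρ^j; need ρ^j ≤ 5.0e-7/2.221e-04 = 0.00225124.
j ≥ ln(0.00225124)/ln(0.4809) = -6.0963/-0.73210 = 8.327.
So 9 more iterations are needed.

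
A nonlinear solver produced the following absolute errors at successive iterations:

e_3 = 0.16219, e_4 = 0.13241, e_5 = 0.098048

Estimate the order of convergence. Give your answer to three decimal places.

1.481

p ≈ ln(e_5/e_4) / ln(e_4/e_3)
  = ln(0.098048/0.13241) / ln(0.13241/0.16219)
  = ln(0.740488) / ln(0.816388)
  = -0.300446 / -0.202866 ≈ 1.481007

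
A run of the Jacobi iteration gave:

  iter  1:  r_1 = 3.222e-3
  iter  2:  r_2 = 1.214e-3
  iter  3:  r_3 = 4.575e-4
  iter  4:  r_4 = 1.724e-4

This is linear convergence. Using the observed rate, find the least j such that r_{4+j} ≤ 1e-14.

25

Rate ρ ≈ r_4/r_3 = 1.724e-4/4.575e-4 = 0.3768.
After j more steps, r_{4+j} ≈ 1.724e-4·ρ^j; need ρ^j ≤ 1e-14/1.724e-4 = 5.80046e-11.
j ≥ ln(5.80046e-11)/ln(0.3768) = -23.5705/-0.97604 = 24.149.
So 25 more iterations are needed.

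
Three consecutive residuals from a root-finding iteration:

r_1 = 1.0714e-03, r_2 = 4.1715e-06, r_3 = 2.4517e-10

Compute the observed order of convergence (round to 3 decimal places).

p ≈ ln(r_3/r_2) / ln(r_2/r_1)
  = ln(2.4517e-10/4.1715e-06) / ln(4.1715e-06/1.0714e-03)
  = ln(5.87726e-05) / ln(0.0038935)
  = -9.741835 / -5.548447 ≈ 1.755777

1.756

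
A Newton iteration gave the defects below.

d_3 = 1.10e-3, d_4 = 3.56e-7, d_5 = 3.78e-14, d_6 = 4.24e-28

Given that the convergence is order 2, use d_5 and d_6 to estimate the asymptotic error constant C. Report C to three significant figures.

C ≈ d_6 / d_5^2
  = 4.24e-28 / (3.78e-14)^2
  = 4.24e-28 / 1.42884e-27 ≈ 0.29674

0.297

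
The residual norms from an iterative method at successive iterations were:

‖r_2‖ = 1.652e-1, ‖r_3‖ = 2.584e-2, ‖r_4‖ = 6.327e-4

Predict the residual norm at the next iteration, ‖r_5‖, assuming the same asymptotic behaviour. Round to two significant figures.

First estimate the order: p ≈ ln(‖r_4‖/‖r_3‖) / ln(‖r_3‖/‖r_2‖) = ln(6.327e-4/2.584e-2)/ln(2.584e-2/1.652e-1) = ln(0.0244853)/ln(0.156416) ≈ 1.9996.
Then ‖r_5‖ ≈ ‖r_4‖·(‖r_4‖/‖r_3‖)^p = 6.327e-4·(0.0244853)^1.9996 = 6.327e-4·0.00060042 ≈ 3.799e-07.

3.8e-7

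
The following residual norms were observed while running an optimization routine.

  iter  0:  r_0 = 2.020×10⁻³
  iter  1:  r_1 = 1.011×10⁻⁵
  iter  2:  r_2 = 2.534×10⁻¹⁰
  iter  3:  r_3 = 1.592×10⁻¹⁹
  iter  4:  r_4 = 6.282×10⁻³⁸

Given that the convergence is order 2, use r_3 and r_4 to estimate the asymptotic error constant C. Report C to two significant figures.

2.5

C ≈ r_4 / r_3^2
  = 6.282×10⁻³⁸ / (1.592×10⁻¹⁹)^2
  = 6.282×10⁻³⁸ / 2.53446e-38 ≈ 2.4786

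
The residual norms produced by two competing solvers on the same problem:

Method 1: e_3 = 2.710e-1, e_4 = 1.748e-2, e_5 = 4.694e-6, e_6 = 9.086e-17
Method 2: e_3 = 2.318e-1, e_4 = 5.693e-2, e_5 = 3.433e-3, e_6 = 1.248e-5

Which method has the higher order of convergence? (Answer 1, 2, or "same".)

Method 1: p ≈ ln(9.086e-17/4.694e-6)/ln(4.694e-6/1.748e-2) ≈ 3.00.
Method 2: p ≈ ln(1.248e-5/3.433e-3)/ln(3.433e-3/5.693e-2) ≈ 2.00.
Method 1 has the higher order (≈3.0 vs ≈2.0).

1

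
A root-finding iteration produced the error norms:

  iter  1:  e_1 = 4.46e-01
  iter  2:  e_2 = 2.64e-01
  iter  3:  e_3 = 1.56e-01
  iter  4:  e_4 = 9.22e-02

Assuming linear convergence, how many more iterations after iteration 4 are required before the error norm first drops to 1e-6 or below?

22

Rate ρ ≈ e_4/e_3 = 9.22e-02/1.56e-01 = 0.5910.
After j more steps, e_{4+j} ≈ 9.22e-02·ρ^j; need ρ^j ≤ 1e-6/9.22e-02 = 1.0846e-05.
j ≥ ln(1.0846e-05)/ln(0.5910) = -11.4317/-0.52594 = 21.736.
So 22 more iterations are needed.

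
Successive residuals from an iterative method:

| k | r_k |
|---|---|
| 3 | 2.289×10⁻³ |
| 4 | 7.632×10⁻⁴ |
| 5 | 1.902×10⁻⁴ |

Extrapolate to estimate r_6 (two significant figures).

3.3e-5

First estimate the order: p ≈ ln(r_5/r_4) / ln(r_4/r_3) = ln(1.902×10⁻⁴/7.632×10⁻⁴)/ln(7.632×10⁻⁴/2.289×10⁻³) = ln(0.249214)/ln(0.333421) ≈ 1.2650.
Then r_6 ≈ r_5·(r_5/r_4)^p = 1.902×10⁻⁴·(0.249214)^1.2650 = 1.902×10⁻⁴·0.17245 ≈ 3.28e-05.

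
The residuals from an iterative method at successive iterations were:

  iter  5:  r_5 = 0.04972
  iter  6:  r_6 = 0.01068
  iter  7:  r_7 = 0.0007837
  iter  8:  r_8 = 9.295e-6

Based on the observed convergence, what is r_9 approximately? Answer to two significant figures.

5.0e-9

First estimate the order: p ≈ ln(r_8/r_7) / ln(r_7/r_6) = ln(9.295e-6/0.0007837)/ln(0.0007837/0.01068) = ln(0.0118604)/ln(0.0733801) ≈ 1.6977.
Then r_9 ≈ r_8·(r_8/r_7)^p = 9.295e-6·(0.0118604)^1.6977 = 9.295e-6·0.000537525 ≈ 4.996e-09.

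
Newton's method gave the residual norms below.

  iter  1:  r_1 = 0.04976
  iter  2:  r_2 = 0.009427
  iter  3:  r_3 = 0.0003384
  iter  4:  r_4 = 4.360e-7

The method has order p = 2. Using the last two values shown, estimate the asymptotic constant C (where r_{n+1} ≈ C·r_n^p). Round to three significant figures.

3.81

C ≈ r_4 / r_3^2
  = 4.360e-7 / (0.0003384)^2
  = 4.360e-7 / 1.14515e-07 ≈ 3.8074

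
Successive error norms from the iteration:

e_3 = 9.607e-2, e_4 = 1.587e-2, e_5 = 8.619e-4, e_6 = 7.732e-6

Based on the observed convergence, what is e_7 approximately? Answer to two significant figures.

3.8e-9

First estimate the order: p ≈ ln(e_6/e_5) / ln(e_5/e_4) = ln(7.732e-6/8.619e-4)/ln(8.619e-4/1.587e-2) = ln(0.00897088)/ln(0.05431) ≈ 1.6182.
Then e_7 ≈ e_6·(e_6/e_5)^p = 7.732e-6·(0.00897088)^1.6182 = 7.732e-6·0.000486718 ≈ 3.763e-09.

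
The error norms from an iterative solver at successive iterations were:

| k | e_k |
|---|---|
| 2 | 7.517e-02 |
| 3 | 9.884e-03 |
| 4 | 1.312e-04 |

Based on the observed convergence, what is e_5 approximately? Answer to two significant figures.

1.3e-8

First estimate the order: p ≈ ln(e_4/e_3) / ln(e_3/e_2) = ln(1.312e-04/9.884e-03)/ln(9.884e-03/7.517e-02) = ln(0.013274)/ln(0.131489) ≈ 2.1303.
Then e_5 ≈ e_4·(e_4/e_3)^p = 1.312e-04·(0.013274)^2.1303 = 1.312e-04·0.00010033 ≈ 1.316e-08.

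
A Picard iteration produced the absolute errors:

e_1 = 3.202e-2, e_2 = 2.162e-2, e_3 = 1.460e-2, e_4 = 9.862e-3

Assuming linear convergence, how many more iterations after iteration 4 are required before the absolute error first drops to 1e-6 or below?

24

Rate ρ ≈ e_4/e_3 = 9.862e-3/1.460e-2 = 0.6755.
After j more steps, e_{4+j} ≈ 9.862e-3·ρ^j; need ρ^j ≤ 1e-6/9.862e-3 = 0.000101399.
j ≥ ln(0.000101399)/ln(0.6755) = -9.1964/-0.39230 = 23.442.
So 24 more iterations are needed.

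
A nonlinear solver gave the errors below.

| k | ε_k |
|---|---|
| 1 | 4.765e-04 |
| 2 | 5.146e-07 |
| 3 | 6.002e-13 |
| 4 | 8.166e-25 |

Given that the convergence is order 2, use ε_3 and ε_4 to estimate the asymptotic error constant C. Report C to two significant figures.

2.3

C ≈ ε_4 / ε_3^2
  = 8.166e-25 / (6.002e-13)^2
  = 8.166e-25 / 3.6024e-25 ≈ 2.2668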